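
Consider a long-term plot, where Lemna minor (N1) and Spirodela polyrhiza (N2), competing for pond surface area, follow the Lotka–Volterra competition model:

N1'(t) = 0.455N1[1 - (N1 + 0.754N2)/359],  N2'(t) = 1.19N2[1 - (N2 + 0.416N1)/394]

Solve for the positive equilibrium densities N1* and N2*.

N1* ≈ 90.2, N2* ≈ 356

Setting both brackets to zero gives the nullclines N1 + 0.754N2 = 359 and 0.416N1 + N2 = 394.
Substituting N2 = 394 - 0.416N1 into the first: N1(1 - 0.754·0.416) = 359 - 0.754·394.
So N1* = 61.9/0.686 = 90.2, and then N2* = 394 - 0.416·90.2 = 356.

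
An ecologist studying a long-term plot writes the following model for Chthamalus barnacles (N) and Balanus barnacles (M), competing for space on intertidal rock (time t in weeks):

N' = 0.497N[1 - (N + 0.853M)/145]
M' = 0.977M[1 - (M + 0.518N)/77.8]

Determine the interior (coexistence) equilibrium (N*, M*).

N* ≈ 141, M* ≈ 4.82

Setting both brackets to zero gives the nullclines N + 0.853M = 145 and 0.518N + M = 77.8.
Substituting M = 77.8 - 0.518N into the first: N(1 - 0.853·0.518) = 145 - 0.853·77.8.
So N* = 78.6/0.558 = 141, and then M* = 77.8 - 0.518·141 = 4.82.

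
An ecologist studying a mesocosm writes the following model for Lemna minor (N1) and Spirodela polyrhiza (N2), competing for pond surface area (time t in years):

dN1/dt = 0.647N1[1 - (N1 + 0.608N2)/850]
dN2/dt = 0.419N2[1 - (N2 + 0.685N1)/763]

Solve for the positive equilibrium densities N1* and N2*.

Setting both brackets to zero gives the nullclines N1 + 0.608N2 = 850 and 0.685N1 + N2 = 763.
Substituting N2 = 763 - 0.685N1 into the first: N1(1 - 0.608·0.685) = 850 - 0.608·763.
So N1* = 386/0.584 = 662, and then N2* = 763 - 0.685·662 = 310.

N1* ≈ 662, N2* ≈ 310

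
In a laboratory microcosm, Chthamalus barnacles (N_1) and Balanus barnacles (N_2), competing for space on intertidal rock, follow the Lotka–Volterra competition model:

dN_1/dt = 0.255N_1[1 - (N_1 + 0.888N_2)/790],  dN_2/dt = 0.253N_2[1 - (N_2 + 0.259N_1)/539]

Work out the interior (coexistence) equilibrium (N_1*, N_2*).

Setting both brackets to zero gives the nullclines N_1 + 0.888N_2 = 790 and 0.259N_1 + N_2 = 539.
Substituting N_2 = 539 - 0.259N_1 into the first: N_1(1 - 0.888·0.259) = 790 - 0.888·539.
So N_1* = 311/0.77 = 404, and then N_2* = 539 - 0.259·404 = 434.

N_1* ≈ 404, N_2* ≈ 434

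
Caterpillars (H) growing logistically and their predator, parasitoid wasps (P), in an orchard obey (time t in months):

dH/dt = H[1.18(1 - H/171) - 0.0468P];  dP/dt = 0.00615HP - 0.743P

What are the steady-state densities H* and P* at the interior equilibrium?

H* ≈ 121, P* ≈ 7.4

From dP/dt = 0 with P > 0: 0.00615H* = 0.743, so H* = 121.
Substitute into dH/dt = 0: 1.18(1 - 121/171) = 0.0468P*.
The bracket is 0.293, giving P* = 0.346/0.0468 = 7.4.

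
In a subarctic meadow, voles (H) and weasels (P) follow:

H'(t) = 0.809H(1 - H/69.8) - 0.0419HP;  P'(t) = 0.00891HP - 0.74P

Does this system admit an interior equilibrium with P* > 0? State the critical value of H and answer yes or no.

The predator equation gives dP/dt > 0 only when H > 0.74/0.00891 = 83.1.
Without the predator, H → K = 69.8. Since 69.8 < 83.1, the predator cannot invade.

Threshold H = 83.1; K < 83.1, so no, the predator goes extinct.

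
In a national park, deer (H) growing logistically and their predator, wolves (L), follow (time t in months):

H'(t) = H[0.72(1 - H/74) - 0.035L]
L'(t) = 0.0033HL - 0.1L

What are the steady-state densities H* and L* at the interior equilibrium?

From dL/dt = 0 with L > 0: 0.0033H* = 0.1, so H* = 30.3.
Substitute into dH/dt = 0: 0.72(1 - 30.3/74) = 0.035L*.
The bracket is 0.59, giving L* = 0.425/0.035 = 12.1.

H* ≈ 30.3, L* ≈ 12.1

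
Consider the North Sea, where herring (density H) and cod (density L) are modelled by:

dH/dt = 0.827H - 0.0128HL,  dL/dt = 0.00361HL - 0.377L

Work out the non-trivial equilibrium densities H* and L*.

H* ≈ 104, L* ≈ 64.6

Set dL/dt = 0 with L > 0: 0.00361H - 0.377 = 0, so H* = 0.377/0.00361 = 104.
Set dH/dt = 0 with H > 0: 0.827 - 0.0128L = 0, so L* = 0.827/0.0128 = 64.6.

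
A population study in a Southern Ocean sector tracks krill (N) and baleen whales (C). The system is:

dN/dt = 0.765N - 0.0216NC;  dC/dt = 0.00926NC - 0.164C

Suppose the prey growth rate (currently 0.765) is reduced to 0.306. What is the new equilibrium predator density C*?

C* ≈ 14.2

At the interior fixed point, setting dN/dt = 0 with N > 0 fixes C* = (prey growth rate)/(NC coefficient) — independent of the other coefficients.
With the change, C* = 0.306/0.0216 = 14.2; it falls from 35.4.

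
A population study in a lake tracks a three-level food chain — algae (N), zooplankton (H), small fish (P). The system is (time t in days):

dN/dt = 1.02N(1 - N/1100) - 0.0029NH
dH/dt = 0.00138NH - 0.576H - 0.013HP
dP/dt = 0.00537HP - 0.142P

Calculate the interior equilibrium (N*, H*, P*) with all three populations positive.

N* ≈ 1020, H* ≈ 26.4, P* ≈ 63.7

From dP/dt = 0: 0.00537H* = 0.142, so H* = 26.4.
From dN/dt = 0: 1.02(1 - N*/1100) = 0.0029·26.4, giving N* = 1100·(1 - 0.0752) = 1020.
From dH/dt = 0: 0.00138·1020 - 0.576 = 0.013P*, so P* = 0.828/0.013 = 63.7.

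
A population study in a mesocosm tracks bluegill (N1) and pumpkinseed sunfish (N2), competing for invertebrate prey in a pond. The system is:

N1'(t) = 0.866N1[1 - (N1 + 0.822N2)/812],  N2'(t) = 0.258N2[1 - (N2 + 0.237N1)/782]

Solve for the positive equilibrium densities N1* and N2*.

Setting both brackets to zero gives the nullclines N1 + 0.822N2 = 812 and 0.237N1 + N2 = 782.
Substituting N2 = 782 - 0.237N1 into the first: N1(1 - 0.822·0.237) = 812 - 0.822·782.
So N1* = 169/0.805 = 210, and then N2* = 782 - 0.237·210 = 732.

N1* ≈ 210, N2* ≈ 732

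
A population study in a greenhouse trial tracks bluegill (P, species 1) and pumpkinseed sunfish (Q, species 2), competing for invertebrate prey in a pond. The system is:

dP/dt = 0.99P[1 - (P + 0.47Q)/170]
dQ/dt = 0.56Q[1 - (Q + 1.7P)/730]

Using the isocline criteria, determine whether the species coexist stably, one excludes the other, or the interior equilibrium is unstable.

species 2 excludes species 1

Compare the nullcline intercepts: K1/α12 = 170/0.47 = 362 < K2 = 730; K2/α21 = 730/1.7 = 429 > K1 = 170.
Since the inequalities point opposite ways, species 2 can invade but species 1 cannot.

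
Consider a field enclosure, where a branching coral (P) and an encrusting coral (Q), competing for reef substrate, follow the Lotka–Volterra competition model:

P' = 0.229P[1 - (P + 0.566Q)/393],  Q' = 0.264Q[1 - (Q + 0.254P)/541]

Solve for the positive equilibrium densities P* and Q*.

Setting both brackets to zero gives the nullclines P + 0.566Q = 393 and 0.254P + Q = 541.
Substituting Q = 541 - 0.254P into the first: P(1 - 0.566·0.254) = 393 - 0.566·541.
So P* = 86.8/0.856 = 101, and then Q* = 541 - 0.254·101 = 515.

P* ≈ 101, Q* ≈ 515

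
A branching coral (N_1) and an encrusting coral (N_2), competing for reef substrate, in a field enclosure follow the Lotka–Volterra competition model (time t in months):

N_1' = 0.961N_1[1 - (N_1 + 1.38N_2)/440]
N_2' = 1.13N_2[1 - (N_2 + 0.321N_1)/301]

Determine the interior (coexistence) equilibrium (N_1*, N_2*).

Setting both brackets to zero gives the nullclines N_1 + 1.38N_2 = 440 and 0.321N_1 + N_2 = 301.
Substituting N_2 = 301 - 0.321N_1 into the first: N_1(1 - 1.38·0.321) = 440 - 1.38·301.
So N_1* = 24.6/0.557 = 44.2, and then N_2* = 301 - 0.321·44.2 = 287.

N_1* ≈ 44.2, N_2* ≈ 287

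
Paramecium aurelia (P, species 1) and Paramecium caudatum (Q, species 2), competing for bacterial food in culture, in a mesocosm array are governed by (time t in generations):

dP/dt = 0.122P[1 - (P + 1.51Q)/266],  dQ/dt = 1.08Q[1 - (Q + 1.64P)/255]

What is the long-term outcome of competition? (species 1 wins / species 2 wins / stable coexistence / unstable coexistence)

unstable coexistence (outcome depends on initial conditions)

Compare the nullcline intercepts: K1/α12 = 266/1.51 = 176 < K2 = 255; K2/α21 = 255/1.64 = 155 < K1 = 266.
Since both are reversed, neither can invade when rare; the interior point is a saddle.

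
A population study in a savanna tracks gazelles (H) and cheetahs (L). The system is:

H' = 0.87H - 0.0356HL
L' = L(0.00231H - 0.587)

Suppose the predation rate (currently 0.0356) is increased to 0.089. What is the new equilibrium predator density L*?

L* ≈ 9.78

At the interior fixed point, setting dH/dt = 0 with H > 0 fixes L* = (prey growth rate)/(HL coefficient) — independent of the other coefficients.
With the change, L* = 0.87/0.089 = 9.78; it falls from 24.4.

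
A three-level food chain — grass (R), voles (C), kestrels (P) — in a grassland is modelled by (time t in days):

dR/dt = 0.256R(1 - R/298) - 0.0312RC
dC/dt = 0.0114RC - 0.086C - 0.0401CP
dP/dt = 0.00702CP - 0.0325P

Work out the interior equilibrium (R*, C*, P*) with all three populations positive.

R* ≈ 130, C* ≈ 4.63, P* ≈ 34.8

From dP/dt = 0: 0.00702C* = 0.0325, so C* = 4.63.
From dR/dt = 0: 0.256(1 - R*/298) = 0.0312·4.63, giving R* = 298·(1 - 0.564) = 130.
From dC/dt = 0: 0.0114·130 - 0.086 = 0.0401P*, so P* = 1.39/0.0401 = 34.8.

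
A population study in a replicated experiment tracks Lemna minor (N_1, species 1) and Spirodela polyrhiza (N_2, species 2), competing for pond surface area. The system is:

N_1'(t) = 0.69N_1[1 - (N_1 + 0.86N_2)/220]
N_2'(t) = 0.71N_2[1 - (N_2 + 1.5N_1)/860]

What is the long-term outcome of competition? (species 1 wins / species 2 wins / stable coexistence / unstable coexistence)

species 2 excludes species 1

Compare the nullcline intercepts: K1/α12 = 220/0.86 = 256 < K2 = 860; K2/α21 = 860/1.5 = 573 > K1 = 220.
Since the inequalities point opposite ways, species 2 can invade but species 1 cannot.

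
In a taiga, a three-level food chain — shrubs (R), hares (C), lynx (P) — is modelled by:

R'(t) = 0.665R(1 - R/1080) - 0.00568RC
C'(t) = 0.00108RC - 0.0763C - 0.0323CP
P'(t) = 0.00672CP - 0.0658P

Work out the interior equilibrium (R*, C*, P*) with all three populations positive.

R* ≈ 990, C* ≈ 9.79, P* ≈ 30.7

From dP/dt = 0: 0.00672C* = 0.0658, so C* = 9.79.
From dR/dt = 0: 0.665(1 - R*/1080) = 0.00568·9.79, giving R* = 1080·(1 - 0.0836) = 990.
From dC/dt = 0: 0.00108·990 - 0.0763 = 0.0323P*, so P* = 0.993/0.0323 = 30.7.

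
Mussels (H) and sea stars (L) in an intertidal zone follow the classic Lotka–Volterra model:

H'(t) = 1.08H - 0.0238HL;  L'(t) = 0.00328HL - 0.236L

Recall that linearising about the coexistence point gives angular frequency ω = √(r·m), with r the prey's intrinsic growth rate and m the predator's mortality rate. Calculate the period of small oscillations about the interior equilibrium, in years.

T ≈ 12.4 years

Here r = 1.08 and m = 0.236, so r·m = 0.255.
ω = √0.255 = 0.505 per year, hence T = 2π/ω ≈ 12.4 years.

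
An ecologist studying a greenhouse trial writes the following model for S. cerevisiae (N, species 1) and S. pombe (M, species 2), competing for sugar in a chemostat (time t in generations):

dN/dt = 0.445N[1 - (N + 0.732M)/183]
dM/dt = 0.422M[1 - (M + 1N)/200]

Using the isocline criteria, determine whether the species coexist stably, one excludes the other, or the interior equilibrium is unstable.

Compare the nullcline intercepts: K1/α12 = 183/0.732 = 250 > K2 = 200; K2/α21 = 200/1 = 200 > K1 = 183.
Since both inequalities hold, each species can invade when rare, so the interior equilibrium is stable.

stable coexistence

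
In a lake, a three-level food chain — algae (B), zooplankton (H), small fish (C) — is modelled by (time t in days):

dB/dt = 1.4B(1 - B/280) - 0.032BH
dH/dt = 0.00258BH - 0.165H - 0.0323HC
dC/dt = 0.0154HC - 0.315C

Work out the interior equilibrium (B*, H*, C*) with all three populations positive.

B* ≈ 149, H* ≈ 20.5, C* ≈ 6.8

From dC/dt = 0: 0.0154H* = 0.315, so H* = 20.5.
From dB/dt = 0: 1.4(1 - B*/280) = 0.032·20.5, giving B* = 280·(1 - 0.468) = 149.
From dH/dt = 0: 0.00258·149 - 0.165 = 0.0323C*, so C* = 0.22/0.0323 = 6.8.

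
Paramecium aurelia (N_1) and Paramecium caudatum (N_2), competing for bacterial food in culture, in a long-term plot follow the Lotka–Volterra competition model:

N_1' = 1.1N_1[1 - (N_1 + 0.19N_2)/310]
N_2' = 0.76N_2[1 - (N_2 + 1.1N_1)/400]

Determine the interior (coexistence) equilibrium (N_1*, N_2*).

Setting both brackets to zero gives the nullclines N_1 + 0.19N_2 = 310 and 1.1N_1 + N_2 = 400.
Substituting N_2 = 400 - 1.1N_1 into the first: N_1(1 - 0.19·1.1) = 310 - 0.19·400.
So N_1* = 234/0.791 = 296, and then N_2* = 400 - 1.1·296 = 74.6.

N_1* ≈ 296, N_2* ≈ 74.6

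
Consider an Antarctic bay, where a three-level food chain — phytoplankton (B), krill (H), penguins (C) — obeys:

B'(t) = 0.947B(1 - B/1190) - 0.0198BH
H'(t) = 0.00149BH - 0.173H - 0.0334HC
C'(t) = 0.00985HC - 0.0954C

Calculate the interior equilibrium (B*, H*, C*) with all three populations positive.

From dC/dt = 0: 0.00985H* = 0.0954, so H* = 9.69.
From dB/dt = 0: 0.947(1 - B*/1190) = 0.0198·9.69, giving B* = 1190·(1 - 0.203) = 949.
From dH/dt = 0: 0.00149·949 - 0.173 = 0.0334C*, so C* = 1.24/0.0334 = 37.2.

B* ≈ 949, H* ≈ 9.69, C* ≈ 37.2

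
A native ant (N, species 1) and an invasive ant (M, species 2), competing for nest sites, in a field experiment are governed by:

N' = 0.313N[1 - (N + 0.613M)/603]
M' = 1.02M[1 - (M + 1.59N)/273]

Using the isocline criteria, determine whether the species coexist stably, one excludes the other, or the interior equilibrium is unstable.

Compare the nullcline intercepts: K1/α12 = 603/0.613 = 984 > K2 = 273; K2/α21 = 273/1.59 = 172 < K1 = 603.
Since the inequalities point opposite ways, species 1 can invade but species 2 cannot.

species 1 excludes species 2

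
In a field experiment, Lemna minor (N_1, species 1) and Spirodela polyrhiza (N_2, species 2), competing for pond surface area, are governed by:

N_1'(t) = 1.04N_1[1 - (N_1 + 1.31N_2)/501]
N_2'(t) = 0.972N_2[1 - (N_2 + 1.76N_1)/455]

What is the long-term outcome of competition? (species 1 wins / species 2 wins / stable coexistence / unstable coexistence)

Compare the nullcline intercepts: K1/α12 = 501/1.31 = 382 < K2 = 455; K2/α21 = 455/1.76 = 259 < K1 = 501.
Since both are reversed, neither can invade when rare; the interior point is a saddle.

unstable coexistence (outcome depends on initial conditions)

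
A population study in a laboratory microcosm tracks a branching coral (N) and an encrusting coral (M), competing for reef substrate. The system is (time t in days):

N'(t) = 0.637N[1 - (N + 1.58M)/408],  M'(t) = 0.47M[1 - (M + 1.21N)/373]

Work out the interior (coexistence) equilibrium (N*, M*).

Setting both brackets to zero gives the nullclines N + 1.58M = 408 and 1.21N + M = 373.
Substituting M = 373 - 1.21N into the first: N(1 - 1.58·1.21) = 408 - 1.58·373.
So N* = -181/-0.912 = 199, and then M* = 373 - 1.21·199 = 132.

N* ≈ 199, M* ≈ 132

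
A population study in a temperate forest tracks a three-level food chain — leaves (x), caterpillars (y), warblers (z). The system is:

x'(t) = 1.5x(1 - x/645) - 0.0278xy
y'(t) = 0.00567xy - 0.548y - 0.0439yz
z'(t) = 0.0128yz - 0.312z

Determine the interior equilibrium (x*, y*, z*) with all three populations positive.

x* ≈ 354, y* ≈ 24.4, z* ≈ 33.2

From dz/dt = 0: 0.0128y* = 0.312, so y* = 24.4.
From dx/dt = 0: 1.5(1 - x*/645) = 0.0278·24.4, giving x* = 645·(1 - 0.452) = 354.
From dy/dt = 0: 0.00567·354 - 0.548 = 0.0439z*, so z* = 1.46/0.0439 = 33.2.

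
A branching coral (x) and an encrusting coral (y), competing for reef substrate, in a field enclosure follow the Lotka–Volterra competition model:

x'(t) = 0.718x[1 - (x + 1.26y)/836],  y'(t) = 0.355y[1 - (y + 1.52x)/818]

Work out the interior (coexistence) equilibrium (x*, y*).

Setting both brackets to zero gives the nullclines x + 1.26y = 836 and 1.52x + y = 818.
Substituting y = 818 - 1.52x into the first: x(1 - 1.26·1.52) = 836 - 1.26·818.
So x* = -195/-0.915 = 213, and then y* = 818 - 1.52·213 = 495.

x* ≈ 213, y* ≈ 495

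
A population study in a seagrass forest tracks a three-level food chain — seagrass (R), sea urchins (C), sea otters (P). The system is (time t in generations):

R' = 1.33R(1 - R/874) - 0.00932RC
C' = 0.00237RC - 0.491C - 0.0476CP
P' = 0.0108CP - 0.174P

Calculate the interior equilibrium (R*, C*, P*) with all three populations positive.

R* ≈ 775, C* ≈ 16.1, P* ≈ 28.3

From dP/dt = 0: 0.0108C* = 0.174, so C* = 16.1.
From dR/dt = 0: 1.33(1 - R*/874) = 0.00932·16.1, giving R* = 874·(1 - 0.113) = 775.
From dC/dt = 0: 0.00237·775 - 0.491 = 0.0476P*, so P* = 1.35/0.0476 = 28.3.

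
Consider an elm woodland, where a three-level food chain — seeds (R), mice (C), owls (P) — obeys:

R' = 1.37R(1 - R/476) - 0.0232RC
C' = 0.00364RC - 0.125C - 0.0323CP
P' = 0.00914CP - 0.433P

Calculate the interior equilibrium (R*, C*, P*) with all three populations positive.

R* ≈ 94.1, C* ≈ 47.4, P* ≈ 6.74

From dP/dt = 0: 0.00914C* = 0.433, so C* = 47.4.
From dR/dt = 0: 1.37(1 - R*/476) = 0.0232·47.4, giving R* = 476·(1 - 0.802) = 94.1.
From dC/dt = 0: 0.00364·94.1 - 0.125 = 0.0323P*, so P* = 0.218/0.0323 = 6.74.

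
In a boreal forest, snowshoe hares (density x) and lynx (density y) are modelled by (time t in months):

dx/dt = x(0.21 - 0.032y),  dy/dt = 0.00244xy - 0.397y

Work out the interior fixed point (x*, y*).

Set dy/dt = 0 with y > 0: 0.00244x - 0.397 = 0, so x* = 0.397/0.00244 = 163.
Set dx/dt = 0 with x > 0: 0.21 - 0.032y = 0, so y* = 0.21/0.032 = 6.56.

x* ≈ 163, y* ≈ 6.56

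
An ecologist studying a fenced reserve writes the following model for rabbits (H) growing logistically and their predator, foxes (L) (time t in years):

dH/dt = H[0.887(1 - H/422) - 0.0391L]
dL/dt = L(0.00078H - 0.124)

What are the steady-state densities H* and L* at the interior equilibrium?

H* ≈ 159, L* ≈ 14.1

From dL/dt = 0 with L > 0: 0.00078H* = 0.124, so H* = 159.
Substitute into dH/dt = 0: 0.887(1 - 159/422) = 0.0391L*.
The bracket is 0.623, giving L* = 0.553/0.0391 = 14.1.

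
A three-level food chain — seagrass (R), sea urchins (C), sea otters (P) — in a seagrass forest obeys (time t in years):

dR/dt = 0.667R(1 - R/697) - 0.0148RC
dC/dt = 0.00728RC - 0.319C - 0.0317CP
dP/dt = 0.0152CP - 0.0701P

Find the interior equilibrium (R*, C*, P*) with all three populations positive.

R* ≈ 626, C* ≈ 4.61, P* ≈ 134

From dP/dt = 0: 0.0152C* = 0.0701, so C* = 4.61.
From dR/dt = 0: 0.667(1 - R*/697) = 0.0148·4.61, giving R* = 697·(1 - 0.102) = 626.
From dC/dt = 0: 0.00728·626 - 0.319 = 0.0317P*, so P* = 4.24/0.0317 = 134.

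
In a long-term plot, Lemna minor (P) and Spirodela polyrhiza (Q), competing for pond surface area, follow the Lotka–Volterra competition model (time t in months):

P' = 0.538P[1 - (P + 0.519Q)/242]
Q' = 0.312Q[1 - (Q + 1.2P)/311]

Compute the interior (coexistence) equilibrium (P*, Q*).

P* ≈ 214, Q* ≈ 54.6

Setting both brackets to zero gives the nullclines P + 0.519Q = 242 and 1.2P + Q = 311.
Substituting Q = 311 - 1.2P into the first: P(1 - 0.519·1.2) = 242 - 0.519·311.
So P* = 80.6/0.377 = 214, and then Q* = 311 - 1.2·214 = 54.6.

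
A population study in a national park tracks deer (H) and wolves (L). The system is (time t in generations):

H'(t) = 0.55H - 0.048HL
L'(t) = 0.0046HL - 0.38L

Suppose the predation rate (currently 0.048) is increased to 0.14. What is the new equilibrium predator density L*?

L* ≈ 3.93

At the interior fixed point, setting dH/dt = 0 with H > 0 fixes L* = (prey growth rate)/(HL coefficient) — independent of the other coefficients.
With the change, L* = 0.55/0.14 = 3.93; it falls from 11.5.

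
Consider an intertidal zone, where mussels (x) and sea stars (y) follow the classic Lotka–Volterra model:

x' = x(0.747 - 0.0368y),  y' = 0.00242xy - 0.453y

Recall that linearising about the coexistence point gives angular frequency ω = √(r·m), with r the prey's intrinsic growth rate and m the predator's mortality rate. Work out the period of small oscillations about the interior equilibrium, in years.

Here r = 0.747 and m = 0.453, so r·m = 0.338.
ω = √0.338 = 0.582 per year, hence T = 2π/ω ≈ 10.8 years.

T ≈ 10.8 years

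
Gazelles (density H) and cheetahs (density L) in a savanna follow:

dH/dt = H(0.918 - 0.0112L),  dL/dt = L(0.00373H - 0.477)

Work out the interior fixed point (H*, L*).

H* ≈ 128, L* ≈ 82

Set dL/dt = 0 with L > 0: 0.00373H - 0.477 = 0, so H* = 0.477/0.00373 = 128.
Set dH/dt = 0 with H > 0: 0.918 - 0.0112L = 0, so L* = 0.918/0.0112 = 82.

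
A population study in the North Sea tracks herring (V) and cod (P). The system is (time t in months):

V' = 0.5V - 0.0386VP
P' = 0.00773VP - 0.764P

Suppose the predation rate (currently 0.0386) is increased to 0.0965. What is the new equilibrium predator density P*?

P* ≈ 5.18

At the interior fixed point, setting dV/dt = 0 with V > 0 fixes P* = (prey growth rate)/(VP coefficient) — independent of the other coefficients.
With the change, P* = 0.5/0.0965 = 5.18; it falls from 13.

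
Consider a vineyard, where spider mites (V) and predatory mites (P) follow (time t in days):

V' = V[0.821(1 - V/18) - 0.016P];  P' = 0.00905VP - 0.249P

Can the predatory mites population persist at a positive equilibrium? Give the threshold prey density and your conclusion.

The predator equation gives dP/dt > 0 only when V > 0.249/0.00905 = 27.5.
Without the predator, V → K = 18. Since 18 < 27.5, the predator cannot invade.

Threshold V = 27.5; K < 27.5, so no, the predator goes extinct.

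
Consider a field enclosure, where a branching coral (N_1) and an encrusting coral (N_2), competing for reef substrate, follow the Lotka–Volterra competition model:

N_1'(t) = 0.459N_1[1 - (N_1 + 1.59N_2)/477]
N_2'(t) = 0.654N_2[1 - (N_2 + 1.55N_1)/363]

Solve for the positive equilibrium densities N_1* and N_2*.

Setting both brackets to zero gives the nullclines N_1 + 1.59N_2 = 477 and 1.55N_1 + N_2 = 363.
Substituting N_2 = 363 - 1.55N_1 into the first: N_1(1 - 1.59·1.55) = 477 - 1.59·363.
So N_1* = -100/-1.46 = 68.4, and then N_2* = 363 - 1.55·68.4 = 257.

N_1* ≈ 68.4, N_2* ≈ 257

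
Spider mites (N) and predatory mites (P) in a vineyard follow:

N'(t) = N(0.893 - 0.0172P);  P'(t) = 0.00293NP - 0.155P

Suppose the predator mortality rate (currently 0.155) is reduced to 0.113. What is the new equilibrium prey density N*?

N* ≈ 38.6

At the interior fixed point, setting dP/dt = 0 with P > 0 fixes N* = (predator death rate)/(NP coefficient) — independent of the other coefficients.
With the change, N* = 0.113/0.00293 = 38.6; it falls from 52.9.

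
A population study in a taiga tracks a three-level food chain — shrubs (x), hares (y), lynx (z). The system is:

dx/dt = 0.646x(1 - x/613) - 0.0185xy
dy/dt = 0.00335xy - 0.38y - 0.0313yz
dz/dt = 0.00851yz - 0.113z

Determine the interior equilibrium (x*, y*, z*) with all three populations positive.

x* ≈ 380, y* ≈ 13.3, z* ≈ 28.5

From dz/dt = 0: 0.00851y* = 0.113, so y* = 13.3.
From dx/dt = 0: 0.646(1 - x*/613) = 0.0185·13.3, giving x* = 613·(1 - 0.38) = 380.
From dy/dt = 0: 0.00335·380 - 0.38 = 0.0313z*, so z* = 0.893/0.0313 = 28.5.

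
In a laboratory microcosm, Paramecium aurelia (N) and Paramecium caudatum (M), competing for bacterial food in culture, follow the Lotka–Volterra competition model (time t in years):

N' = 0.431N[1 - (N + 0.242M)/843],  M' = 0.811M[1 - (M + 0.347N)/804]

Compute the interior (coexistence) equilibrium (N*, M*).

Setting both brackets to zero gives the nullclines N + 0.242M = 843 and 0.347N + M = 804.
Substituting M = 804 - 0.347N into the first: N(1 - 0.242·0.347) = 843 - 0.242·804.
So N* = 648/0.916 = 708, and then M* = 804 - 0.347·708 = 558.

N* ≈ 708, M* ≈ 558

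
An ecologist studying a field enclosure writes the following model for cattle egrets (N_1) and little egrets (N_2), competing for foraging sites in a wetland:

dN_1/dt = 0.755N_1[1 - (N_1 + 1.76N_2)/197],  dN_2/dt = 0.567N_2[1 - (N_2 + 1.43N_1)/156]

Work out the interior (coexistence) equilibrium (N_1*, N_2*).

Setting both brackets to zero gives the nullclines N_1 + 1.76N_2 = 197 and 1.43N_1 + N_2 = 156.
Substituting N_2 = 156 - 1.43N_1 into the first: N_1(1 - 1.76·1.43) = 197 - 1.76·156.
So N_1* = -77.6/-1.52 = 51.1, and then N_2* = 156 - 1.43·51.1 = 82.9.

N_1* ≈ 51.1, N_2* ≈ 82.9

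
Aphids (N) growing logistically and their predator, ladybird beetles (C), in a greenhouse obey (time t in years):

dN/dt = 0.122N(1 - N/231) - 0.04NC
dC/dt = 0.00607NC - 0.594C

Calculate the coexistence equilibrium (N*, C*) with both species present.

N* ≈ 97.9, C* ≈ 1.76

From dC/dt = 0 with C > 0: 0.00607N* = 0.594, so N* = 97.9.
Substitute into dN/dt = 0: 0.122(1 - 97.9/231) = 0.04C*.
The bracket is 0.576, giving C* = 0.0703/0.04 = 1.76.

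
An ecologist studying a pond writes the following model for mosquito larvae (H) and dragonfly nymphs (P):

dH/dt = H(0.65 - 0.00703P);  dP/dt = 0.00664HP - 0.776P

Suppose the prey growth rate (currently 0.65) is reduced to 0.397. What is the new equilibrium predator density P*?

P* ≈ 56.5

At the interior fixed point, setting dH/dt = 0 with H > 0 fixes P* = (prey growth rate)/(HP coefficient) — independent of the other coefficients.
With the change, P* = 0.397/0.00703 = 56.5; it falls from 92.5.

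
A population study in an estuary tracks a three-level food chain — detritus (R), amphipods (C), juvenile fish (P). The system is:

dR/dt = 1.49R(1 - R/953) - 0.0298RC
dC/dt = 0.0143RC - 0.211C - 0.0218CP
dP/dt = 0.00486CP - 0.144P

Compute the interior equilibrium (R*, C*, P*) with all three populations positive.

R* ≈ 388, C* ≈ 29.6, P* ≈ 245

From dP/dt = 0: 0.00486C* = 0.144, so C* = 29.6.
From dR/dt = 0: 1.49(1 - R*/953) = 0.0298·29.6, giving R* = 953·(1 - 0.593) = 388.
From dC/dt = 0: 0.0143·388 - 0.211 = 0.0218P*, so P* = 5.34/0.0218 = 245.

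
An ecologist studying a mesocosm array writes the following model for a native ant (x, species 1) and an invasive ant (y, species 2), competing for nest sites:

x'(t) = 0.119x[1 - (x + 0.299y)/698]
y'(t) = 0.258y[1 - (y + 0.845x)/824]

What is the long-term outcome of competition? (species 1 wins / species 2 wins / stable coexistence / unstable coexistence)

stable coexistence

Compare the nullcline intercepts: K1/α12 = 698/0.299 = 2330 > K2 = 824; K2/α21 = 824/0.845 = 975 > K1 = 698.
Since both inequalities hold, each species can invade when rare, so the interior equilibrium is stable.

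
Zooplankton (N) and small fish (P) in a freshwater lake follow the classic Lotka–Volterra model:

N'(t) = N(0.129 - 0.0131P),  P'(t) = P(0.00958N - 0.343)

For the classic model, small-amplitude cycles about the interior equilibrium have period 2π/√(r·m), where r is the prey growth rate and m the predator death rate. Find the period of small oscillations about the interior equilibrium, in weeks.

Here r = 0.129 and m = 0.343, so r·m = 0.0442.
ω = √0.0442 = 0.21 per week, hence T = 2π/ω ≈ 29.9 weeks.

T ≈ 29.9 weeks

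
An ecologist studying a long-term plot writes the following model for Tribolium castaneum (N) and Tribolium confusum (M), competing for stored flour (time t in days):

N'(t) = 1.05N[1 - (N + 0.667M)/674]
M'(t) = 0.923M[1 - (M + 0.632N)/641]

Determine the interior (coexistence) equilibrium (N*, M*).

Setting both brackets to zero gives the nullclines N + 0.667M = 674 and 0.632N + M = 641.
Substituting M = 641 - 0.632N into the first: N(1 - 0.667·0.632) = 674 - 0.667·641.
So N* = 246/0.578 = 426, and then M* = 641 - 0.632·426 = 372.

N* ≈ 426, M* ≈ 372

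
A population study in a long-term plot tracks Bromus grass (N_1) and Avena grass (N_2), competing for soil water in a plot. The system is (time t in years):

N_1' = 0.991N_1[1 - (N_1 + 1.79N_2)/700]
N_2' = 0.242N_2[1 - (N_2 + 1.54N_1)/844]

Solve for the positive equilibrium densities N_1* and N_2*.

N_1* ≈ 462, N_2* ≈ 133

Setting both brackets to zero gives the nullclines N_1 + 1.79N_2 = 700 and 1.54N_1 + N_2 = 844.
Substituting N_2 = 844 - 1.54N_1 into the first: N_1(1 - 1.79·1.54) = 700 - 1.79·844.
So N_1* = -811/-1.76 = 462, and then N_2* = 844 - 1.54·462 = 133.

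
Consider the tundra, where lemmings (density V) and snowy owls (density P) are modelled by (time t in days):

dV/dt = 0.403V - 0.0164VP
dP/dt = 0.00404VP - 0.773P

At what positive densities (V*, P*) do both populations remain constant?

V* ≈ 191, P* ≈ 24.6

Set dP/dt = 0 with P > 0: 0.00404V - 0.773 = 0, so V* = 0.773/0.00404 = 191.
Set dV/dt = 0 with V > 0: 0.403 - 0.0164P = 0, so P* = 0.403/0.0164 = 24.6.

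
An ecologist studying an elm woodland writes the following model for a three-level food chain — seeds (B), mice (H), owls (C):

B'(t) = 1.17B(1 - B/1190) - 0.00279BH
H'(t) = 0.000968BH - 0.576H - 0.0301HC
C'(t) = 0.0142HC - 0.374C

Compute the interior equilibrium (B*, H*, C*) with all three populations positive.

B* ≈ 1120, H* ≈ 26.3, C* ≈ 16.7

From dC/dt = 0: 0.0142H* = 0.374, so H* = 26.3.
From dB/dt = 0: 1.17(1 - B*/1190) = 0.00279·26.3, giving B* = 1190·(1 - 0.0628) = 1120.
From dH/dt = 0: 0.000968·1120 - 0.576 = 0.0301C*, so C* = 0.504/0.0301 = 16.7.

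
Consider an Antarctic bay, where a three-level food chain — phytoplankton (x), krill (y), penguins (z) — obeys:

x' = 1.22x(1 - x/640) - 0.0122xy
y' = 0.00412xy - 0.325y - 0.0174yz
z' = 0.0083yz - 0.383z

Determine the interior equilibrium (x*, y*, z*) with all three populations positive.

x* ≈ 345, y* ≈ 46.1, z* ≈ 62.9

From dz/dt = 0: 0.0083y* = 0.383, so y* = 46.1.
From dx/dt = 0: 1.22(1 - x*/640) = 0.0122·46.1, giving x* = 640·(1 - 0.461) = 345.
From dy/dt = 0: 0.00412·345 - 0.325 = 0.0174z*, so z* = 1.1/0.0174 = 62.9.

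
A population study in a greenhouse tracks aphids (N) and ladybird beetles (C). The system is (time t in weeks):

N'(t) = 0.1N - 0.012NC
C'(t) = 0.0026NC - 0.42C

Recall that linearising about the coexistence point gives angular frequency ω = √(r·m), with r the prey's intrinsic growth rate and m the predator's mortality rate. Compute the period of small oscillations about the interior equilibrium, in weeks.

Here r = 0.1 and m = 0.42, so r·m = 0.042.
ω = √0.042 = 0.205 per week, hence T = 2π/ω ≈ 30.7 weeks.

T ≈ 30.7 weeks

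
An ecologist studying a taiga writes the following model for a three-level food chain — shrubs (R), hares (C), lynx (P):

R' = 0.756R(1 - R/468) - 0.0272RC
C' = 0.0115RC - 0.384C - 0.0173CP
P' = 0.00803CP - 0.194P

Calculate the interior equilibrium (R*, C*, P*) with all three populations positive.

From dP/dt = 0: 0.00803C* = 0.194, so C* = 24.2.
From dR/dt = 0: 0.756(1 - R*/468) = 0.0272·24.2, giving R* = 468·(1 - 0.869) = 61.2.
From dC/dt = 0: 0.0115·61.2 - 0.384 = 0.0173P*, so P* = 0.32/0.0173 = 18.5.

R* ≈ 61.2, C* ≈ 24.2, P* ≈ 18.5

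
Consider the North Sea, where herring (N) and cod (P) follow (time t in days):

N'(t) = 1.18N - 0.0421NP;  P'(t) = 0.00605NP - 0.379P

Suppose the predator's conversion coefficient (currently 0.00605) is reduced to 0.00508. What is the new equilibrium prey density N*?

At the interior fixed point, setting dP/dt = 0 with P > 0 fixes N* = (predator death rate)/(NP coefficient) — independent of the other coefficients.
With the change, N* = 0.379/0.00508 = 74.6; it rises from 62.6.

N* ≈ 74.6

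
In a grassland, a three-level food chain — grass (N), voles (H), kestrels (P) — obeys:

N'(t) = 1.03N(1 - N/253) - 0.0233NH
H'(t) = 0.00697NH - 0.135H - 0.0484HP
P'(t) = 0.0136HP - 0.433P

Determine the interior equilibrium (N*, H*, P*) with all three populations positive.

From dP/dt = 0: 0.0136H* = 0.433, so H* = 31.8.
From dN/dt = 0: 1.03(1 - N*/253) = 0.0233·31.8, giving N* = 253·(1 - 0.72) = 70.8.
From dH/dt = 0: 0.00697·70.8 - 0.135 = 0.0484P*, so P* = 0.358/0.0484 = 7.4.

N* ≈ 70.8, H* ≈ 31.8, P* ≈ 7.4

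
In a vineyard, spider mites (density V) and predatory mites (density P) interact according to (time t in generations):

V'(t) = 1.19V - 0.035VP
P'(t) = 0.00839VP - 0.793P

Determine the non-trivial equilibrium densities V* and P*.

V* ≈ 94.5, P* ≈ 34

Set dP/dt = 0 with P > 0: 0.00839V - 0.793 = 0, so V* = 0.793/0.00839 = 94.5.
Set dV/dt = 0 with V > 0: 1.19 - 0.035P = 0, so P* = 1.19/0.035 = 34.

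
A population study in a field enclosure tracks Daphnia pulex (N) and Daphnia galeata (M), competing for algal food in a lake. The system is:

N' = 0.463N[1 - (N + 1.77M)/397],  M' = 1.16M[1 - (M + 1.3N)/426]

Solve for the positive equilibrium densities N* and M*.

N* ≈ 274, M* ≈ 69.3

Setting both brackets to zero gives the nullclines N + 1.77M = 397 and 1.3N + M = 426.
Substituting M = 426 - 1.3N into the first: N(1 - 1.77·1.3) = 397 - 1.77·426.
So N* = -357/-1.3 = 274, and then M* = 426 - 1.3·274 = 69.3.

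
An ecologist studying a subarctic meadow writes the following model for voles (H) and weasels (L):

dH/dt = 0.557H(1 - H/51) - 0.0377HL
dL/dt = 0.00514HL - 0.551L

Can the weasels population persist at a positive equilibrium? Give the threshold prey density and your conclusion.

Threshold H = 107; K < 107, so no, the predator goes extinct.

The predator equation gives dL/dt > 0 only when H > 0.551/0.00514 = 107.
Without the predator, H → K = 51. Since 51 < 107, the predator cannot invade.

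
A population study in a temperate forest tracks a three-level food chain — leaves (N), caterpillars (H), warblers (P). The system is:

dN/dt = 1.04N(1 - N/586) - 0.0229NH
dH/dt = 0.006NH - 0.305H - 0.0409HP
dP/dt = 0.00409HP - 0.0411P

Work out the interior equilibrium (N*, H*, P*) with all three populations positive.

From dP/dt = 0: 0.00409H* = 0.0411, so H* = 10.
From dN/dt = 0: 1.04(1 - N*/586) = 0.0229·10, giving N* = 586·(1 - 0.221) = 456.
From dH/dt = 0: 0.006·456 - 0.305 = 0.0409P*, so P* = 2.43/0.0409 = 59.5.

N* ≈ 456, H* ≈ 10, P* ≈ 59.5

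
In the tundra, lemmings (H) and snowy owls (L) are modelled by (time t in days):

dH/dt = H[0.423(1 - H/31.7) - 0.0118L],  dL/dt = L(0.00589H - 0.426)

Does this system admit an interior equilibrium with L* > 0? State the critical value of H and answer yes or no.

The predator equation gives dL/dt > 0 only when H > 0.426/0.00589 = 72.3.
Without the predator, H → K = 31.7. Since 31.7 < 72.3, the predator cannot invade.

Threshold H = 72.3; K < 72.3, so no, the predator goes extinct.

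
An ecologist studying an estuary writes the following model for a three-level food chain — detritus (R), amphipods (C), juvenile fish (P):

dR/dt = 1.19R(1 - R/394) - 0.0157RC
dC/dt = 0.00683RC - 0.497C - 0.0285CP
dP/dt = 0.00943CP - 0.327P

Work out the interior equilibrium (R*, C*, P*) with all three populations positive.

R* ≈ 214, C* ≈ 34.7, P* ≈ 33.8

From dP/dt = 0: 0.00943C* = 0.327, so C* = 34.7.
From dR/dt = 0: 1.19(1 - R*/394) = 0.0157·34.7, giving R* = 394·(1 - 0.457) = 214.
From dC/dt = 0: 0.00683·214 - 0.497 = 0.0285P*, so P* = 0.963/0.0285 = 33.8.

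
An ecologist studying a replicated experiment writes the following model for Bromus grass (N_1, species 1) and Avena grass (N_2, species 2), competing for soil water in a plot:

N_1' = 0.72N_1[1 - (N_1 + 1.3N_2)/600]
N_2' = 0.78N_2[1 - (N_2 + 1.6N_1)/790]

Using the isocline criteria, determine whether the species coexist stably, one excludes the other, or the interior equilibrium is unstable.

Compare the nullcline intercepts: K1/α12 = 600/1.3 = 462 < K2 = 790; K2/α21 = 790/1.6 = 494 < K1 = 600.
Since both are reversed, neither can invade when rare; the interior point is a saddle.

unstable coexistence (outcome depends on initial conditions)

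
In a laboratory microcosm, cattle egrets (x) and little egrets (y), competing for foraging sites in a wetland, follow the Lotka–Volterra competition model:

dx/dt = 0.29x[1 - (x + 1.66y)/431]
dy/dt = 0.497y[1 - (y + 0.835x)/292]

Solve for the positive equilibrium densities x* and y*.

x* ≈ 139, y* ≈ 176

Setting both brackets to zero gives the nullclines x + 1.66y = 431 and 0.835x + y = 292.
Substituting y = 292 - 0.835x into the first: x(1 - 1.66·0.835) = 431 - 1.66·292.
So x* = -53.7/-0.386 = 139, and then y* = 292 - 0.835·139 = 176.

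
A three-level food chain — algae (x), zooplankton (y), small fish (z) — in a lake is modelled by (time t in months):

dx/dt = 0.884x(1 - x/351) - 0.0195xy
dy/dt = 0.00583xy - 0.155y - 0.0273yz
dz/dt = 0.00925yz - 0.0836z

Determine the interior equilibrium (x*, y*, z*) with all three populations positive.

From dz/dt = 0: 0.00925y* = 0.0836, so y* = 9.04.
From dx/dt = 0: 0.884(1 - x*/351) = 0.0195·9.04, giving x* = 351·(1 - 0.199) = 281.
From dy/dt = 0: 0.00583·281 - 0.155 = 0.0273z*, so z* = 1.48/0.0273 = 54.3.

x* ≈ 281, y* ≈ 9.04, z* ≈ 54.3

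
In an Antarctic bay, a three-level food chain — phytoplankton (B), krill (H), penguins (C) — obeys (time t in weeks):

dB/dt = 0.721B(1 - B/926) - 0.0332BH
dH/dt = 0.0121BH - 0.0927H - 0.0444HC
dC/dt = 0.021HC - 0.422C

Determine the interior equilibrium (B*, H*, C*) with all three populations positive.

From dC/dt = 0: 0.021H* = 0.422, so H* = 20.1.
From dB/dt = 0: 0.721(1 - B*/926) = 0.0332·20.1, giving B* = 926·(1 - 0.925) = 69.1.
From dH/dt = 0: 0.0121·69.1 - 0.0927 = 0.0444C*, so C* = 0.744/0.0444 = 16.8.

B* ≈ 69.1, H* ≈ 20.1, C* ≈ 16.8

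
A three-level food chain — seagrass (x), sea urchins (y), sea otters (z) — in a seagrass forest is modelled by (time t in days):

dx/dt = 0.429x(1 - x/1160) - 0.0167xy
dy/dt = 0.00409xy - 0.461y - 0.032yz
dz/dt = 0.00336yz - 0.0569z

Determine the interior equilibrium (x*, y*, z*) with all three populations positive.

From dz/dt = 0: 0.00336y* = 0.0569, so y* = 16.9.
From dx/dt = 0: 0.429(1 - x*/1160) = 0.0167·16.9, giving x* = 1160·(1 - 0.659) = 395.
From dy/dt = 0: 0.00409·395 - 0.461 = 0.032z*, so z* = 1.16/0.032 = 36.1.

x* ≈ 395, y* ≈ 16.9, z* ≈ 36.1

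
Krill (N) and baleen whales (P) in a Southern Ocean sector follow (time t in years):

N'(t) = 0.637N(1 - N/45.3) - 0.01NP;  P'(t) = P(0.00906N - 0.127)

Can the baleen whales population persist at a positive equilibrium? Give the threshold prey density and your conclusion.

Threshold N = 14; K > 14, so yes, the predator persists.

The predator equation gives dP/dt > 0 only when N > 0.127/0.00906 = 14.
Without the predator, N → K = 45.3. Since 45.3 > 14, the predator can invade and persist.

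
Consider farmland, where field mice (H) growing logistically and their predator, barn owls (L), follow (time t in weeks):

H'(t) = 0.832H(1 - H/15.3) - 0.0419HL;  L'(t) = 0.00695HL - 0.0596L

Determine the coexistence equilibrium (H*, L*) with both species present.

H* ≈ 8.58, L* ≈ 8.73

From dL/dt = 0 with L > 0: 0.00695H* = 0.0596, so H* = 8.58.
Substitute into dH/dt = 0: 0.832(1 - 8.58/15.3) = 0.0419L*.
The bracket is 0.44, giving L* = 0.366/0.0419 = 8.73.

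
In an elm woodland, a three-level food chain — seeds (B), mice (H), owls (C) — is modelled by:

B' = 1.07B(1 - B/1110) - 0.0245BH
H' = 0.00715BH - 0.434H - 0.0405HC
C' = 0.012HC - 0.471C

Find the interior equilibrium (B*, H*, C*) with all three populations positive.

B* ≈ 112, H* ≈ 39.2, C* ≈ 9.13

From dC/dt = 0: 0.012H* = 0.471, so H* = 39.2.
From dB/dt = 0: 1.07(1 - B*/1110) = 0.0245·39.2, giving B* = 1110·(1 - 0.899) = 112.
From dH/dt = 0: 0.00715·112 - 0.434 = 0.0405C*, so C* = 0.37/0.0405 = 9.13.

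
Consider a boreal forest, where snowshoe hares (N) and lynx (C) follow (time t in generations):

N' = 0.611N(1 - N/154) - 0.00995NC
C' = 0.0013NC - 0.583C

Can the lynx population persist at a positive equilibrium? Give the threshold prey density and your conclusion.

The predator equation gives dC/dt > 0 only when N > 0.583/0.0013 = 448.
Without the predator, N → K = 154. Since 154 < 448, the predator cannot invade.

Threshold N = 448; K < 448, so no, the predator goes extinct.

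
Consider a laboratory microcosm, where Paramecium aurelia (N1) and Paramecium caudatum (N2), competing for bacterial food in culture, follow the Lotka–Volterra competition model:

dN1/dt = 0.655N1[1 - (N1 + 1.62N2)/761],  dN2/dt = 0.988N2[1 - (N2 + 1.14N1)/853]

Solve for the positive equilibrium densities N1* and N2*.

Setting both brackets to zero gives the nullclines N1 + 1.62N2 = 761 and 1.14N1 + N2 = 853.
Substituting N2 = 853 - 1.14N1 into the first: N1(1 - 1.62·1.14) = 761 - 1.62·853.
So N1* = -621/-0.847 = 733, and then N2* = 853 - 1.14·733 = 17.2.

N1* ≈ 733, N2* ≈ 17.2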